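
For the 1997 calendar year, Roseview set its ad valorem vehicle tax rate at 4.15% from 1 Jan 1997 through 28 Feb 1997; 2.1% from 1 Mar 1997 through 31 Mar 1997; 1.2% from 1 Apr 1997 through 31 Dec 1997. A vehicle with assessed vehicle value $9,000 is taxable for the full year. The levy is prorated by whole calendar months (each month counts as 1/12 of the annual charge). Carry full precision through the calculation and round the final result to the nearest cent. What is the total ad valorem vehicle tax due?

1 Jan – 28 Feb 1997: 2 months at 4.15% → $9,000 × 4.15% × 2/12 = $62.2500
1 Mar – 31 Mar 1997: 1 month at 2.1% → $9,000 × 2.1% × 1/12 = $15.7500
1 Apr – 31 Dec 1997: 9 months at 1.2% → $9,000 × 1.2% × 9/12 = $81.0000
Total = $159.0000

$159.00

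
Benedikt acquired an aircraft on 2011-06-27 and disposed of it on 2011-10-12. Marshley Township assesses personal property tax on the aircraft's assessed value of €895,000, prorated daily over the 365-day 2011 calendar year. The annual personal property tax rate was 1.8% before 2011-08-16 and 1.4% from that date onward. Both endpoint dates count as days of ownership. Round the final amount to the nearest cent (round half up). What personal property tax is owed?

€4,197.92

2011-06-27 to 2011-08-15: 50 days at 1.8% → €895,000 × 1.8% × 50/365 = €2,206.8493
2011-08-16 to 2011-10-12: 58 days at 1.4% → €895,000 × 1.4% × 58/365 = €1,991.0685
Total = €4,197.9178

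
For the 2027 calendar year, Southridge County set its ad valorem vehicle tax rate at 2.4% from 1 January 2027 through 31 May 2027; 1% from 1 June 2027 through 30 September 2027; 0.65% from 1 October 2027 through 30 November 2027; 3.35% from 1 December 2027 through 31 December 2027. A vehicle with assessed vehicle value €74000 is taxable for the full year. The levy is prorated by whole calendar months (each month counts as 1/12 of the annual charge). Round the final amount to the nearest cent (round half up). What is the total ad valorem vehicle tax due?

1 January – 31 May 2027: 5 months at 2.4% → €74000 × 2.4% × 5/12 = €740.0000
1 June – 30 September 2027: 4 months at 1% → €74000 × 1% × 4/12 = €246.6667
1 October – 30 November 2027: 2 months at 0.65% → €74000 × 0.65% × 2/12 = €80.1667
1 December – 31 December 2027: 1 month at 3.35% → €74000 × 3.35% × 1/12 = €206.5833
Total = €1273.4167

€1273.42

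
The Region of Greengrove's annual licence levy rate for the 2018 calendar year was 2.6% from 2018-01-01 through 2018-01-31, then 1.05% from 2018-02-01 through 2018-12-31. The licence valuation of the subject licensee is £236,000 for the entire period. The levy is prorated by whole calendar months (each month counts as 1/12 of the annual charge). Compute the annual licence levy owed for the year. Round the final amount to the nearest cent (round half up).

£2,782.83

2018-01-01 to 2018-01-31: 1 month at 2.6% → £236,000 × 2.6% × 1/12 = £511.3333
2018-02-01 to 2018-12-31: 11 months at 1.05% → £236,000 × 1.05% × 11/12 = £2,271.5000
Total = £2,782.8333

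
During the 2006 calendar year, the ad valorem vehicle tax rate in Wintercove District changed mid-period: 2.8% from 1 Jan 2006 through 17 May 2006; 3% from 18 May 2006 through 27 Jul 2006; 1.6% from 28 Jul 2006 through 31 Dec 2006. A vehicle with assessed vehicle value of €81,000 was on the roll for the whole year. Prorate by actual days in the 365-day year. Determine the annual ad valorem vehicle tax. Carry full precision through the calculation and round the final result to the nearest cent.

1 Jan – 17 May 2006: 137 days at 2.8% → €81,000 × 2.8% × 137/365 = €851.2767
18 May – 27 Jul 2006: 71 days at 3% → €81,000 × 3% × 71/365 = €472.6849
28 Jul – 31 Dec 2006: 157 days at 1.6% → €81,000 × 1.6% × 157/365 = €557.4575
Total = €1,881.4192

€1,881.42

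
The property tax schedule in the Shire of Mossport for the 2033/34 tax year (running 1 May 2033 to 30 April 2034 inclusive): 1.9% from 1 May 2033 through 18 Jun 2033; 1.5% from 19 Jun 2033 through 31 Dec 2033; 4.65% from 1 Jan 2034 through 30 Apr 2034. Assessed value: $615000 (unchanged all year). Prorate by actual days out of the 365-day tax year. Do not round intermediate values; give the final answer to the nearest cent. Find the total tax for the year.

$15924.29

1 May – 18 Jun 2033: 49 days at 1.9% → $615000 × 1.9% × 49/365 = $1568.6712
19 Jun – 31 Dec 2033: 196 days at 1.5% → $615000 × 1.5% × 196/365 = $4953.6986
1 Jan – 30 Apr 2034: 120 days at 4.65% → $615000 × 4.65% × 120/365 = $9401.9178
Total = $15924.2877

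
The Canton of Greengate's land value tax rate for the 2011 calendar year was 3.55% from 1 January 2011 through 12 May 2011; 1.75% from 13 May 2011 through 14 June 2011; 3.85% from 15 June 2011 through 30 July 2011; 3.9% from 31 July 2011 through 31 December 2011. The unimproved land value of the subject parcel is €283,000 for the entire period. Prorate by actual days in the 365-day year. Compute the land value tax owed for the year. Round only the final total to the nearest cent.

€10,110.85

1 January – 12 May 2011: 132 days at 3.55% → €283,000 × 3.55% × 132/365 = €3,633.2548
13 May – 14 June 2011: 33 days at 1.75% → €283,000 × 1.75% × 33/365 = €447.7603
15 June – 30 July 2011: 46 days at 3.85% → €283,000 × 3.85% × 46/365 = €1,373.1315
31 July – 31 December 2011: 154 days at 3.9% → €283,000 × 3.9% × 154/365 = €4,656.7068
Total = €10,110.8534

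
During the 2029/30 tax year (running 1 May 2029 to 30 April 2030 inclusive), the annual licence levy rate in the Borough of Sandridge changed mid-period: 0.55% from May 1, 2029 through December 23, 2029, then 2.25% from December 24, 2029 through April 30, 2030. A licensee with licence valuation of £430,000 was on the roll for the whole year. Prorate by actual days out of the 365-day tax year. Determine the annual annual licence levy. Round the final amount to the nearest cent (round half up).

May 1 – December 23, 2029: 237 days at 0.55% → £430,000 × 0.55% × 237/365 = £1,535.6301
December 24, 2029 – April 30, 2030: 128 days at 2.25% → £430,000 × 2.25% × 128/365 = £3,392.8767
Total = £4,928.5068

£4,928.51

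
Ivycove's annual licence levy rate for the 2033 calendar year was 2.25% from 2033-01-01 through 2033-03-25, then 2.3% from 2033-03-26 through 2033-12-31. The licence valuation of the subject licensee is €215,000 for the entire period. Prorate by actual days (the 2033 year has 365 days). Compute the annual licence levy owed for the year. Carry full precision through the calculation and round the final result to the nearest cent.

€4,920.26

2033-01-01 to 2033-03-25: 84 days at 2.25% → €215,000 × 2.25% × 84/365 = €1,113.2877
2033-03-26 to 2033-12-31: 281 days at 2.3% → €215,000 × 2.3% × 281/365 = €3,806.9726
Total = €4,920.2603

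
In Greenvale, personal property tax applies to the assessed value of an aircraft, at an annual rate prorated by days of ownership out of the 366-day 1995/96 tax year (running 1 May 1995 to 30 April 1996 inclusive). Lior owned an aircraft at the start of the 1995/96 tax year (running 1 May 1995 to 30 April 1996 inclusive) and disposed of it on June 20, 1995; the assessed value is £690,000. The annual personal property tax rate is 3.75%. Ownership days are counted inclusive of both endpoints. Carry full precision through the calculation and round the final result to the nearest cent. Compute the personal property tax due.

£3,605.53

Days held (May 1 – June 20, 1995): 51 out of 366
Tax = £690,000 × 3.75% × 51/366 = £3,605.5328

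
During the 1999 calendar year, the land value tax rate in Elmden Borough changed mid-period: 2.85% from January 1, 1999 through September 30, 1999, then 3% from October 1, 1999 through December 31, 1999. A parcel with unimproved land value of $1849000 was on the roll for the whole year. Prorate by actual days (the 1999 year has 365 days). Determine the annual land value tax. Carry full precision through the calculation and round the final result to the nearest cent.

$53395.57

January 1 – September 30, 1999: 273 days at 2.85% → $1849000 × 2.85% × 273/365 = $39414.0945
October 1 – December 31, 1999: 92 days at 3% → $1849000 × 3% × 92/365 = $13981.4795
Total = $53395.5740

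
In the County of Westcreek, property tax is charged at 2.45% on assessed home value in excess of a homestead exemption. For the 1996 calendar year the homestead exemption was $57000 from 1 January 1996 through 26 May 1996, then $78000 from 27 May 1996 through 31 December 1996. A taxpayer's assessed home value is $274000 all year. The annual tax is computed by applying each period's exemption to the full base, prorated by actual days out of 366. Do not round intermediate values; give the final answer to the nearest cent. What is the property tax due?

1 January – 26 May 1996: 147 days, exemption $57000 → ($274000 − $57000) × 2.45% × 147/366 = $2135.3156
27 May – 31 December 1996: 219 days, exemption $78000 → ($274000 − $78000) × 2.45% × 219/366 = $2873.3279
Total = $5008.6434

$5008.64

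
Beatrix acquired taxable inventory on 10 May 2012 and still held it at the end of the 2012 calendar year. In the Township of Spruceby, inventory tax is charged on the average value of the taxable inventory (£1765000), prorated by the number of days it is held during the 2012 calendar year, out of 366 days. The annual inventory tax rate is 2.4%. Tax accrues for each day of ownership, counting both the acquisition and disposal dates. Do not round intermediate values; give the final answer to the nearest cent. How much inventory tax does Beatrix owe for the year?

£27314.10

Days held (10 May – 31 Dec 2012): 236 out of 366
Tax = £1765000 × 2.4% × 236/366 = £27314.0984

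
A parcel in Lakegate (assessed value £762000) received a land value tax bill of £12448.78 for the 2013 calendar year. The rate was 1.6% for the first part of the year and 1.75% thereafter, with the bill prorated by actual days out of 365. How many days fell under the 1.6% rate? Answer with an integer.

283 days

Let d = days at the first rate; then 365 − d days at the second rate.
£762000 × [1.6%·d + 1.75%·(365−d)] / 365 = £12448.78
Solving gives d = 283, so the new rate took effect on 11 October 2013.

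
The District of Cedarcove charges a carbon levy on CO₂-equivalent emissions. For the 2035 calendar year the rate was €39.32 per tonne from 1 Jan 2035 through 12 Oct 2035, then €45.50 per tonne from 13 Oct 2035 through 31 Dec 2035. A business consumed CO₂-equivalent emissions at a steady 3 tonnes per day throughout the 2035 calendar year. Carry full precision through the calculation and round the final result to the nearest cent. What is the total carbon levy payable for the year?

€44,538.60

1 Jan – 12 Oct 2035: 285 days × 3 tonnes/day = 855 tonnes at €39.32/tonne → €33,618.60
13 Oct – 31 Dec 2035: 80 days × 3 tonnes/day = 240 tonnes at €45.50/tonne → €10,920.00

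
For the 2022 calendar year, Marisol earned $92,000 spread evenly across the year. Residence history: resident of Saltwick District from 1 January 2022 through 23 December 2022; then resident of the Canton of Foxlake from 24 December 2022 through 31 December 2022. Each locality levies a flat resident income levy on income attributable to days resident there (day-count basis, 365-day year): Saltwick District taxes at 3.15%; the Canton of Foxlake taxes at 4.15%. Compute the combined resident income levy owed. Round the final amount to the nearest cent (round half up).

Saltwick District, 1 January – 23 December 2022: 357 days → $92,000 × 3.15% × 357/365 = $2,834.4822
The Canton of Foxlake, 24 December – 31 December 2022: 8 days → $92,000 × 4.15% × 8/365 = $83.6822
Total = $2,918.1644

$2,918.16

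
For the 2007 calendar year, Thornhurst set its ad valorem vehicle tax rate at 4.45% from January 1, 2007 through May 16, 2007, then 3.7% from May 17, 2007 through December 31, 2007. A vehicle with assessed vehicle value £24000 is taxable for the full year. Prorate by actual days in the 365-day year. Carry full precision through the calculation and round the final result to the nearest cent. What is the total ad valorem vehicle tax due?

£955.07

January 1 – May 16, 2007: 136 days at 4.45% → £24000 × 4.45% × 136/365 = £397.9397
May 17 – December 31, 2007: 229 days at 3.7% → £24000 × 3.7% × 229/365 = £557.1288
Total = £955.0685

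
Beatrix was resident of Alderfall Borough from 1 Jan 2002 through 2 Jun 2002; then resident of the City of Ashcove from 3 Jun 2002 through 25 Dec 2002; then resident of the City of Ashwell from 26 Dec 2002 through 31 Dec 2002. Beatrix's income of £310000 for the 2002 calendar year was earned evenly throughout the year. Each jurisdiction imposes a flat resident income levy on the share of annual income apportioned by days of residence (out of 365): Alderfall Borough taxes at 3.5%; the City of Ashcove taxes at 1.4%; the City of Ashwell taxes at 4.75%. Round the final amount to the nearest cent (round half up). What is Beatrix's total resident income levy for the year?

£7239.56

Alderfall Borough, 1 Jan – 2 Jun 2002: 153 days → £310000 × 3.5% × 153/365 = £4548.0822
The City of Ashcove, 3 Jun – 25 Dec 2002: 206 days → £310000 × 1.4% × 206/365 = £2449.4247
The City of Ashwell, 26 Dec – 31 Dec 2002: 6 days → £310000 × 4.75% × 6/365 = £242.0548
Total = £7239.5616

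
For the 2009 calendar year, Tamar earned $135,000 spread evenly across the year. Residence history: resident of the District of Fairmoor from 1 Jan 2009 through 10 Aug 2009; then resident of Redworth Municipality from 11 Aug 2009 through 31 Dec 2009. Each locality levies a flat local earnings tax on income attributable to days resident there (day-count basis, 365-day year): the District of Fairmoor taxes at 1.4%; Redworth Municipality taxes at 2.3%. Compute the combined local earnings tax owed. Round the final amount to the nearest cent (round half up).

$2,366.01

The District of Fairmoor, 1 Jan – 10 Aug 2009: 222 days → $135,000 × 1.4% × 222/365 = $1,149.5342
Redworth Municipality, 11 Aug – 31 Dec 2009: 143 days → $135,000 × 2.3% × 143/365 = $1,216.4795
Total = $2,366.0137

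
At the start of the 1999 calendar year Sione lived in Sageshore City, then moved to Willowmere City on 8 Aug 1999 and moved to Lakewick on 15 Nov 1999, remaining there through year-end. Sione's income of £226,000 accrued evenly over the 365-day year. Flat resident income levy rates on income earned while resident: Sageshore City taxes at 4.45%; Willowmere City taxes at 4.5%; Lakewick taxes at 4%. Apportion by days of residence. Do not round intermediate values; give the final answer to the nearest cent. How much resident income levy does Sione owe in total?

£9,956.69

Sageshore City, 1 Jan – 7 Aug 1999: 219 days → £226,000 × 4.45% × 219/365 = £6,034.2000
Willowmere City, 8 Aug – 14 Nov 1999: 99 days → £226,000 × 4.5% × 99/365 = £2,758.4384
Lakewick, 15 Nov – 31 Dec 1999: 47 days → £226,000 × 4% × 47/365 = £1,164.0548
Total = £9,956.6932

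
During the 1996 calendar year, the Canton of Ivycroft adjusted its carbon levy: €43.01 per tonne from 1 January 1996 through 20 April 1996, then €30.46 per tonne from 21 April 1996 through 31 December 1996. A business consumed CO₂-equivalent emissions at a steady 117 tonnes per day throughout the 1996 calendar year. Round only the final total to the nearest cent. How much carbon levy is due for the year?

€1467344.97

1 January – 20 April 1996: 111 days × 117 tonnes/day = 12,987 tonnes at €43.01/tonne → €558570.87
21 April – 31 December 1996: 255 days × 117 tonnes/day = 29,835 tonnes at €30.46/tonne → €908774.10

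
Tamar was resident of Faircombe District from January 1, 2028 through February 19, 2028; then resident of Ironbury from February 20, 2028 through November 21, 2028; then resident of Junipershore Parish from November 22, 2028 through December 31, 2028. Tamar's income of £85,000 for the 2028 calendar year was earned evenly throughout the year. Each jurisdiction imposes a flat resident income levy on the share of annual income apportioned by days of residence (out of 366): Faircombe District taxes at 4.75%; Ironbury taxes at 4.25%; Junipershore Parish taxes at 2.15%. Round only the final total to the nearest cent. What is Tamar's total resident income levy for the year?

Faircombe District, January 1 – February 19, 2028: 50 days → £85,000 × 4.75% × 50/366 = £551.5710
Ironbury, February 20 – November 21, 2028: 276 days → £85,000 × 4.25% × 276/366 = £2,724.1803
Junipershore Parish, November 22 – December 31, 2028: 40 days → £85,000 × 2.15% × 40/366 = £199.7268
Total = £3,475.4781

£3,475.48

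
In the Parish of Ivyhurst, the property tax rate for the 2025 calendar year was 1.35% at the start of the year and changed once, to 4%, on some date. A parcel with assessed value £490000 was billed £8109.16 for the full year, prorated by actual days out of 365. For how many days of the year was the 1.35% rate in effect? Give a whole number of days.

323 days

Let d = days at the first rate; then 365 − d days at the second rate.
£490000 × [1.35%·d + 4%·(365−d)] / 365 = £8109.16
Solving gives d = 323, so the new rate took effect on 20 Nov 2025.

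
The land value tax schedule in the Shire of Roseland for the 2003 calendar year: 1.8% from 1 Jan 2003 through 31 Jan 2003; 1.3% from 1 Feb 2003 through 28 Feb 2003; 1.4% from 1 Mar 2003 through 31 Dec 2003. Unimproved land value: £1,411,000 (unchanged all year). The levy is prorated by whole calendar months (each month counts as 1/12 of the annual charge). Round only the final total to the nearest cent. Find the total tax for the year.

1 Jan – 31 Jan 2003: 1 month at 1.8% → £1,411,000 × 1.8% × 1/12 = £2,116.5000
1 Feb – 28 Feb 2003: 1 month at 1.3% → £1,411,000 × 1.3% × 1/12 = £1,528.5833
1 Mar – 31 Dec 2003: 10 months at 1.4% → £1,411,000 × 1.4% × 10/12 = £16,461.6667
Total = £20,106.7500

£20,106.75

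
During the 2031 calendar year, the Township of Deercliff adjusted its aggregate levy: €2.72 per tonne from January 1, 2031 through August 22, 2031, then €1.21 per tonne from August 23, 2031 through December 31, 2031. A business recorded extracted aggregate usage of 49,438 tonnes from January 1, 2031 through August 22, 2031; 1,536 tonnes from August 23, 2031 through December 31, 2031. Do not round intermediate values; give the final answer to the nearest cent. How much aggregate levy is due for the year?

€136329.92

January 1 – August 22, 2031: 49,438 tonnes at €2.72/tonne → €134471.36
August 23 – December 31, 2031: 1,536 tonnes at €1.21/tonne → €1858.56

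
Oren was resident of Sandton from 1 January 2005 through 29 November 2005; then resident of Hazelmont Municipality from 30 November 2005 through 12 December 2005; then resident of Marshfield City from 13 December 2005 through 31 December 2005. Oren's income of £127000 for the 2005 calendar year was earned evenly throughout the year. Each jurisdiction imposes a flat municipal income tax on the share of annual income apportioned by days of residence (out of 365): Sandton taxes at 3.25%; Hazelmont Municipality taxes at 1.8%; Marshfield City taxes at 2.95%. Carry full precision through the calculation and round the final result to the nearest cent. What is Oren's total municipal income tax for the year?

Sandton, 1 January – 29 November 2005: 333 days → £127000 × 3.25% × 333/365 = £3765.6370
Hazelmont Municipality, 30 November – 12 December 2005: 13 days → £127000 × 1.8% × 13/365 = £81.4192
Marshfield City, 13 December – 31 December 2005: 19 days → £127000 × 2.95% × 19/365 = £195.0233
Total = £4042.0795

£4042.08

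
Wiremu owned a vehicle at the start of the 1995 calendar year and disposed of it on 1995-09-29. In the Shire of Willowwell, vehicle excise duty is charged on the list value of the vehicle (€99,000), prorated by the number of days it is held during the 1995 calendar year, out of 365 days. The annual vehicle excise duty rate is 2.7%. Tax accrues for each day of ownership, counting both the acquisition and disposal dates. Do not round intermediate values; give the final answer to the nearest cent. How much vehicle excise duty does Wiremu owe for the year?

Days held (1995-01-01 to 1995-09-29): 272 out of 365
Tax = €99,000 × 2.7% × 272/365 = €1,991.9342

€1,991.93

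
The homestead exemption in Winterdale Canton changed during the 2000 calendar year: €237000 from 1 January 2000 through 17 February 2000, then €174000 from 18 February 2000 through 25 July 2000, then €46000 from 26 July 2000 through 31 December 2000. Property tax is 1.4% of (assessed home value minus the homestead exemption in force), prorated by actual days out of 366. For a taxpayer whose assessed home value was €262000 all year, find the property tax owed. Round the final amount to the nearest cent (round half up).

€1894.82

1 January – 17 February 2000: 48 days, exemption €237000 → (€262000 − €237000) × 1.4% × 48/366 = €45.9016
18 February – 25 July 2000: 159 days, exemption €174000 → (€262000 − €174000) × 1.4% × 159/366 = €535.2131
26 July – 31 December 2000: 159 days, exemption €46000 → (€262000 − €46000) × 1.4% × 159/366 = €1313.7049
Total = €1894.8197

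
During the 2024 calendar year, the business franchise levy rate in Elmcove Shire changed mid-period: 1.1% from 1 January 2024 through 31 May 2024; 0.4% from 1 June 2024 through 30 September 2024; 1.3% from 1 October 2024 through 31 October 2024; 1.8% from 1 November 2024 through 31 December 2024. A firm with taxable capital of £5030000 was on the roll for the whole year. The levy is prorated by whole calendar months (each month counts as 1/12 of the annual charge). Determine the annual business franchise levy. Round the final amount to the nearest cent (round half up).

1 January – 31 May 2024: 5 months at 1.1% → £5030000 × 1.1% × 5/12 = £23054.1667
1 June – 30 September 2024: 4 months at 0.4% → £5030000 × 0.4% × 4/12 = £6706.6667
1 October – 31 October 2024: 1 month at 1.3% → £5030000 × 1.3% × 1/12 = £5449.1667
1 November – 31 December 2024: 2 months at 1.8% → £5030000 × 1.8% × 2/12 = £15090.0000
Total = £50300.0000

£50300.00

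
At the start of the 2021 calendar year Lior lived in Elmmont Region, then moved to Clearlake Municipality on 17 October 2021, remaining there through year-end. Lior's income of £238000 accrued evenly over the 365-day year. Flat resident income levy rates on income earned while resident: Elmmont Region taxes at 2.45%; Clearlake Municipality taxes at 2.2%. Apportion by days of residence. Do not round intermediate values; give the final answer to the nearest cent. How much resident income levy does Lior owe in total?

£5707.11

Elmmont Region, 1 January – 16 October 2021: 289 days → £238000 × 2.45% × 289/365 = £4616.8740
Clearlake Municipality, 17 October – 31 December 2021: 76 days → £238000 × 2.2% × 76/365 = £1090.2356
Total = £5707.1096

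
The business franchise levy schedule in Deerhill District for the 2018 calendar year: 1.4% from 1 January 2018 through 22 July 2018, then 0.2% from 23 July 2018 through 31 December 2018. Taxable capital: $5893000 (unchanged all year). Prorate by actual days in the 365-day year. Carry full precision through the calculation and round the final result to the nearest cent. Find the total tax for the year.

$51115.72

1 January – 22 July 2018: 203 days at 1.4% → $5893000 × 1.4% × 203/365 = $45884.6740
23 July – 31 December 2018: 162 days at 0.2% → $5893000 × 0.2% × 162/365 = $5231.0466
Total = $51115.7205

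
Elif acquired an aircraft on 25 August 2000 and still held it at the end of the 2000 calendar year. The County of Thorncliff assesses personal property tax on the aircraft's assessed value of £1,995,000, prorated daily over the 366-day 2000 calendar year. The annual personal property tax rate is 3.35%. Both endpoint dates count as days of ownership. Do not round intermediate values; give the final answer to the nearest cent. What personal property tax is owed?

Days held (25 August – 31 December 2000): 129 out of 366
Tax = £1,995,000 × 3.35% × 129/366 = £23,555.7172

£23,555.72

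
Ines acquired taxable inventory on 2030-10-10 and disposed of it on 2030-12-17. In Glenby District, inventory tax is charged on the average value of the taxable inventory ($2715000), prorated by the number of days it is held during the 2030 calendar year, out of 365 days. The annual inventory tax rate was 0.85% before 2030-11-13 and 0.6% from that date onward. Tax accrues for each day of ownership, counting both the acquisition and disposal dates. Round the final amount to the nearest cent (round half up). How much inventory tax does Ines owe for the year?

2030-10-10 to 2030-11-12: 34 days at 0.85% → $2715000 × 0.85% × 34/365 = $2149.6849
2030-11-13 to 2030-12-17: 35 days at 0.6% → $2715000 × 0.6% × 35/365 = $1562.0548
Total = $3711.7397

$3711.74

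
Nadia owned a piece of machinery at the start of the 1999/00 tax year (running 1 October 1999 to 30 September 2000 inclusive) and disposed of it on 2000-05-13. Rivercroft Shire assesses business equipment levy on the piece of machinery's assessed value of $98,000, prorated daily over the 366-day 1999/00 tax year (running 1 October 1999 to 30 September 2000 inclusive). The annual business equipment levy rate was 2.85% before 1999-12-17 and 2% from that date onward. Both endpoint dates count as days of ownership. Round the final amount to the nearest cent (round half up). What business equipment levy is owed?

1999-10-01 to 1999-12-16: 77 days at 2.85% → $98,000 × 2.85% × 77/366 = $587.5984
1999-12-17 to 2000-05-13: 149 days at 2% → $98,000 × 2% × 149/366 = $797.9235
Total = $1,385.5219

$1,385.52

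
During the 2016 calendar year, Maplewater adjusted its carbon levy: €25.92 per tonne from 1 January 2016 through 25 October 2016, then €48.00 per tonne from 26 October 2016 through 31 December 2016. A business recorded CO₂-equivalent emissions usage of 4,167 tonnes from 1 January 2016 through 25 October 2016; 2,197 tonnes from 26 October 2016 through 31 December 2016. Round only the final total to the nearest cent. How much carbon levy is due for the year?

1 January – 25 October 2016: 4,167 tonnes at €25.92/tonne → €108,008.64
26 October – 31 December 2016: 2,197 tonnes at €48.00/tonne → €105,456.00

€213,464.64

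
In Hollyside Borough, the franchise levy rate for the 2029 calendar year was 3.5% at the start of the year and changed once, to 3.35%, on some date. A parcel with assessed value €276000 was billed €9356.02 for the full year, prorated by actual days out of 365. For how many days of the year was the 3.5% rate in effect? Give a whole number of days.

97 days

Let d = days at the first rate; then 365 − d days at the second rate.
€276000 × [3.5%·d + 3.35%·(365−d)] / 365 = €9356.02
Solving gives d = 97, so the new rate took effect on April 8, 2029.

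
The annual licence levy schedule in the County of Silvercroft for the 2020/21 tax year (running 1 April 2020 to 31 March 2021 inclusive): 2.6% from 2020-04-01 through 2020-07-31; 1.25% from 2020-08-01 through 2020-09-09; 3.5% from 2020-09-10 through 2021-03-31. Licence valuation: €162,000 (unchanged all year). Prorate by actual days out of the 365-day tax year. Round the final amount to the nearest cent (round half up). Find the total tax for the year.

2020-04-01 to 2020-07-31: 122 days at 2.6% → €162,000 × 2.6% × 122/365 = €1,407.8466
2020-08-01 to 2020-09-09: 40 days at 1.25% → €162,000 × 1.25% × 40/365 = €221.9178
2020-09-10 to 2021-03-31: 203 days at 3.5% → €162,000 × 3.5% × 203/365 = €3,153.4521
Total = €4,783.2164

€4,783.22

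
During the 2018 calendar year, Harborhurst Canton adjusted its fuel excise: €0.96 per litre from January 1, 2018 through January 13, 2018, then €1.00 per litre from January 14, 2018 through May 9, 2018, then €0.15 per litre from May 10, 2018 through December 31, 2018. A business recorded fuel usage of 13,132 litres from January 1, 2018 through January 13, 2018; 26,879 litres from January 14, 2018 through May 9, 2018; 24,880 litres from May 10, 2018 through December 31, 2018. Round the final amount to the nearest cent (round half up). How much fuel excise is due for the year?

January 1 – January 13, 2018: 13,132 litres at €0.96/litre → €12606.72
January 14 – May 9, 2018: 26,879 litres at €1.00/litre → €26879.00
May 10 – December 31, 2018: 24,880 litres at €0.15/litre → €3732.00

€43217.72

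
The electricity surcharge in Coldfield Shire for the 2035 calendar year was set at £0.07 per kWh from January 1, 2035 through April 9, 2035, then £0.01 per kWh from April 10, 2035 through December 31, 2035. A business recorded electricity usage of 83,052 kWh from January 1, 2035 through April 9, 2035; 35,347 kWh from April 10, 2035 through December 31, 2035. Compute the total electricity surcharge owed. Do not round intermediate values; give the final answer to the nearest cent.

£6167.11

January 1 – April 9, 2035: 83,052 kWh at £0.07/kWh → £5813.64
April 10 – December 31, 2035: 35,347 kWh at £0.01/kWh → £353.47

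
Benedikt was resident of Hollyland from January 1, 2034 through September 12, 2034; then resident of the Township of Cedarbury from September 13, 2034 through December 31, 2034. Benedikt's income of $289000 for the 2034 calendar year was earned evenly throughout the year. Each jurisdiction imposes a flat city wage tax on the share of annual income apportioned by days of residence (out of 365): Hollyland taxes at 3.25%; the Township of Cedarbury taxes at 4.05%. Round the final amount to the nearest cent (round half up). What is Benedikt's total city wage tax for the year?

$10089.27

Hollyland, January 1 – September 12, 2034: 255 days → $289000 × 3.25% × 255/365 = $6561.8836
The Township of Cedarbury, September 13 – December 31, 2034: 110 days → $289000 × 4.05% × 110/365 = $3527.3836
Total = $10089.2671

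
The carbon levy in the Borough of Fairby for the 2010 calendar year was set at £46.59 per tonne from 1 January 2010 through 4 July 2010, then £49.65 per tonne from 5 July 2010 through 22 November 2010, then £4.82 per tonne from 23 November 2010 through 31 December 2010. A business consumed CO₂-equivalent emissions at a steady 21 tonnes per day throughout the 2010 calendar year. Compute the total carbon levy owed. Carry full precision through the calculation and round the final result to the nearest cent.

£331,963.38

1 January – 4 July 2010: 185 days × 21 tonnes/day = 3,885 tonnes at £46.59/tonne → £181,002.15
5 July – 22 November 2010: 141 days × 21 tonnes/day = 2,961 tonnes at £49.65/tonne → £147,013.65
23 November – 31 December 2010: 39 days × 21 tonnes/day = 819 tonnes at £4.82/tonne → £3,947.58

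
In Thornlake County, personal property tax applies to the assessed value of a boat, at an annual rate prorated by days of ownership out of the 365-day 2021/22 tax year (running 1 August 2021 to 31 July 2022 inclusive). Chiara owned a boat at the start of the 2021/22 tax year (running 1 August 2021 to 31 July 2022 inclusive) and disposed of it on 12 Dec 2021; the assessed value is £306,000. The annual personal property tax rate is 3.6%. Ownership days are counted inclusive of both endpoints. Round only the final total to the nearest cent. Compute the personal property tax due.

Days held (1 Aug – 12 Dec 2021): 134 out of 365
Tax = £306,000 × 3.6% × 134/365 = £4,044.2301

£4,044.23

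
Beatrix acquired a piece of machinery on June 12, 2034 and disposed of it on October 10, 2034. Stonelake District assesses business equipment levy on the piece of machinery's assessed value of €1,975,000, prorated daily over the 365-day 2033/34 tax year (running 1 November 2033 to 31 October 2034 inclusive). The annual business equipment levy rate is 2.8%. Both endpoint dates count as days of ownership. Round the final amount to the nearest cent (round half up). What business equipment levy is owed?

Days held (June 12 – October 10, 2034): 121 out of 365
Tax = €1,975,000 × 2.8% × 121/365 = €18,332.3288

€18,332.33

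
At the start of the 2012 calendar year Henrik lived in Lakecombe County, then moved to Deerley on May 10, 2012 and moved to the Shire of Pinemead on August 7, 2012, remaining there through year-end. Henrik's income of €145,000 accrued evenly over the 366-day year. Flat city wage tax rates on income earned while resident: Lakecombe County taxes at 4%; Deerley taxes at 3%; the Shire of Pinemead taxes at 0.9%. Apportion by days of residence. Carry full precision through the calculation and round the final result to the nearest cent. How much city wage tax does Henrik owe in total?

Lakecombe County, January 1 – May 9, 2012: 130 days → €145,000 × 4% × 130/366 = €2,060.1093
Deerley, May 10 – August 6, 2012: 89 days → €145,000 × 3% × 89/366 = €1,057.7869
The Shire of Pinemead, August 7 – December 31, 2012: 147 days → €145,000 × 0.9% × 147/366 = €524.1393
Total = €3,642.0355

€3,642.04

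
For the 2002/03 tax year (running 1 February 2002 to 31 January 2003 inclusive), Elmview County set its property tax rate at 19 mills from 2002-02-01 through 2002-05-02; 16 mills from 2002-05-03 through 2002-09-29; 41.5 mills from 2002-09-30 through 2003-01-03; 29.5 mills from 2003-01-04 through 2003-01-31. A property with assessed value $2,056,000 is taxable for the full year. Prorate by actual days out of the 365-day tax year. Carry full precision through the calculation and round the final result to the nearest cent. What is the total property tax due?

$50,352.28

2002-02-01 to 2002-05-02: 91 days at 19 mills → $2,056,000 × 1.9% × 91/365 = $9,739.2438
2002-05-03 to 2002-09-29: 150 days at 16 mills → $2,056,000 × 1.6% × 150/365 = $13,518.9041
2002-09-30 to 2003-01-03: 96 days at 41.5 mills → $2,056,000 × 4.15% × 96/365 = $22,441.3808
2003-01-04 to 2003-01-31: 28 days at 29.5 mills → $2,056,000 × 2.95% × 28/365 = $4,652.7562
Total = $50,352.2849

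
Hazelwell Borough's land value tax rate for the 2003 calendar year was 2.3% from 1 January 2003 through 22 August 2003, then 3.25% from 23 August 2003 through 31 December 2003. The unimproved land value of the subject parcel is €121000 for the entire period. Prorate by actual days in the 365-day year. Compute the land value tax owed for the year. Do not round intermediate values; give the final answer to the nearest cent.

€3195.56

1 January – 22 August 2003: 234 days at 2.3% → €121000 × 2.3% × 234/365 = €1784.1699
23 August – 31 December 2003: 131 days at 3.25% → €121000 × 3.25% × 131/365 = €1411.3904
Total = €3195.5603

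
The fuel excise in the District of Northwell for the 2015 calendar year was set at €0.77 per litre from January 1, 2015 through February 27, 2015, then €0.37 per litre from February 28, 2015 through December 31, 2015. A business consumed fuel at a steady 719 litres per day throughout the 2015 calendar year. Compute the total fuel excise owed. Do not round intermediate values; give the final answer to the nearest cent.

January 1 – February 27, 2015: 58 days × 719 litres/day = 41,702 litres at €0.77/litre → €32,110.54
February 28 – December 31, 2015: 307 days × 719 litres/day = 220,733 litres at €0.37/litre → €81,671.21

€113,781.75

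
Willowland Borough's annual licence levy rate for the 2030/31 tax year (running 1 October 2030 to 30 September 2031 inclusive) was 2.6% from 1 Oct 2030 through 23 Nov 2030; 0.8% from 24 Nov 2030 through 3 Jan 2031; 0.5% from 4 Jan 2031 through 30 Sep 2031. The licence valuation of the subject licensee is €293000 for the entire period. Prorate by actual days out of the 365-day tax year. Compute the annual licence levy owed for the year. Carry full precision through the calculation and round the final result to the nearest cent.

1 Oct – 23 Nov 2030: 54 days at 2.6% → €293000 × 2.6% × 54/365 = €1127.0466
24 Nov 2030 – 3 Jan 2031: 41 days at 0.8% → €293000 × 0.8% × 41/365 = €263.2986
4 Jan – 30 Sep 2031: 270 days at 0.5% → €293000 × 0.5% × 270/365 = €1083.6986
Total = €2474.0438

€2474.04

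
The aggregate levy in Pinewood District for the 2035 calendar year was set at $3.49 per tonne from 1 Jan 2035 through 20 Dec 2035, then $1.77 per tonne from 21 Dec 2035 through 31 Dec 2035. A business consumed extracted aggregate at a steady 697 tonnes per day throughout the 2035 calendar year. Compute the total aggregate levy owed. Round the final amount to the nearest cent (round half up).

$874,686.21

1 Jan – 20 Dec 2035: 354 days × 697 tonnes/day = 246,738 tonnes at $3.49/tonne → $861,115.62
21 Dec – 31 Dec 2035: 11 days × 697 tonnes/day = 7,667 tonnes at $1.77/tonne → $13,570.59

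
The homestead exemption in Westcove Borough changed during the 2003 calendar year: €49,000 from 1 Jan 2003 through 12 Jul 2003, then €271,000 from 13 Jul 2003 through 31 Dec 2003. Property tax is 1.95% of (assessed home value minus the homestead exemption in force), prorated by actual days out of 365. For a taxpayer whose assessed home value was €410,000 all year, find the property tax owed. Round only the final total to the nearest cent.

1 Jan – 12 Jul 2003: 193 days, exemption €49,000 → (€410,000 − €49,000) × 1.95% × 193/365 = €3,722.2562
13 Jul – 31 Dec 2003: 172 days, exemption €271,000 → (€410,000 − €271,000) × 1.95% × 172/365 = €1,277.2767
Total = €4,999.5329

€4,999.53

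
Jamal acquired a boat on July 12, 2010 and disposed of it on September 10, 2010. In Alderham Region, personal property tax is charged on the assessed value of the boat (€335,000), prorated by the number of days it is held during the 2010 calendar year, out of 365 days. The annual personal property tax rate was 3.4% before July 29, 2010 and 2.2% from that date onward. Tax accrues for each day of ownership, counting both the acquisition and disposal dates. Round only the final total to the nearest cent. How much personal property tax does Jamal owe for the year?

July 12 – July 28, 2010: 17 days at 3.4% → €335,000 × 3.4% × 17/365 = €530.4932
July 29 – September 10, 2010: 44 days at 2.2% → €335,000 × 2.2% × 44/365 = €888.4384
Total = €1,418.9315

€1,418.93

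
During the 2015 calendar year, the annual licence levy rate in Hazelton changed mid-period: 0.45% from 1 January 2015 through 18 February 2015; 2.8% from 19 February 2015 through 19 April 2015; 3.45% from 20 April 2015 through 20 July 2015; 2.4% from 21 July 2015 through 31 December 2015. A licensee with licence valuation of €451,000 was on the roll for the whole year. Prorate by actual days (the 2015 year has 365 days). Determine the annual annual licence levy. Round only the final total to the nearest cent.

1 January – 18 February 2015: 49 days at 0.45% → €451,000 × 0.45% × 49/365 = €272.4534
19 February – 19 April 2015: 60 days at 2.8% → €451,000 × 2.8% × 60/365 = €2,075.8356
20 April – 20 July 2015: 92 days at 3.45% → €451,000 × 3.45% × 92/365 = €3,921.8466
21 July – 31 December 2015: 164 days at 2.4% → €451,000 × 2.4% × 164/365 = €4,863.3863
Total = €11,133.5219

€11,133.52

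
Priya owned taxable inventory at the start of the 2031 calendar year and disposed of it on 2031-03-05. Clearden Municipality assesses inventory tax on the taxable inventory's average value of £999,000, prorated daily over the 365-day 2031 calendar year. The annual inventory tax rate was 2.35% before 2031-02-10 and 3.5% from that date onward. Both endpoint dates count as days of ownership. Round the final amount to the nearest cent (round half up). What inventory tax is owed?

2031-01-01 to 2031-02-09: 40 days at 2.35% → £999,000 × 2.35% × 40/365 = £2,572.7671
2031-02-10 to 2031-03-05: 24 days at 3.5% → £999,000 × 3.5% × 24/365 = £2,299.0685
Total = £4,871.8356

£4,871.84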